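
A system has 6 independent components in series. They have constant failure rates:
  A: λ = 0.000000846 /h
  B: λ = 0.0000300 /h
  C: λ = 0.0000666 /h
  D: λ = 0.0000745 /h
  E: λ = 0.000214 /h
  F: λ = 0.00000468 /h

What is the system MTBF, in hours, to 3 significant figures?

Series of exponential components: λ_sys = Σ λ_i
λ_sys = 0.000000846 + 0.0000300 + 0.0000666 + 0.0000745 + 0.000214 + 0.00000468 = 3.9063e-04 /h
MTBF = 1 / λ_sys = 2560 h

2560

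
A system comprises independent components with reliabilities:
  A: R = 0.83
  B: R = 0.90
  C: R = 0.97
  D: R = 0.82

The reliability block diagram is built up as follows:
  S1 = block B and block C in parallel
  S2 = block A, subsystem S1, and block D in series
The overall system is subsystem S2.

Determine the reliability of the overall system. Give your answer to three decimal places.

Parallel (B and C): 1 − (1 − 0.90000)(1 − 0.97000) = 0.99700
Series (A, [0.99700], and D): 0.83000 × 0.99700 × 0.82000 = 0.679

0.679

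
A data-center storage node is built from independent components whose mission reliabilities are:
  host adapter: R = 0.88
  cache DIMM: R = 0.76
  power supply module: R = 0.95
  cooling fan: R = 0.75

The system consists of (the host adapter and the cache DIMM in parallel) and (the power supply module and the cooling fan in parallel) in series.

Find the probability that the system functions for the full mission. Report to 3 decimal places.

0.959

Parallel (host adapter and cache DIMM): 1 − (1 − 0.88000)(1 − 0.76000) = 0.97120
Parallel (power supply module and cooling fan): 1 − (1 − 0.95000)(1 − 0.75000) = 0.98750
Series ([0.97120] and [0.98750]): 0.97120 × 0.98750 = 0.959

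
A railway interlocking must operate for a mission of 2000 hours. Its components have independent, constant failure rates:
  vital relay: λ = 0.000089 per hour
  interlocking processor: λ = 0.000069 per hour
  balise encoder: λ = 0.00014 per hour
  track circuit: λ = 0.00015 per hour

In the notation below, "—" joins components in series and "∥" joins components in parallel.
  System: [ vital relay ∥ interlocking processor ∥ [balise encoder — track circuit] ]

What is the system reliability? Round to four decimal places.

0.9907

R(vital relay) = exp(−0.000089 × 2000) = 0.836942
R(interlocking processor) = exp(−0.000069 × 2000) = 0.871099
R(balise encoder) = exp(−0.00014 × 2000) = 0.755784
R(track circuit) = exp(−0.00015 × 2000) = 0.740818
Series (balise encoder and track circuit): 0.755784 × 0.740818 = 0.559898
Parallel (vital relay, interlocking processor, and [0.559898]): 1 − (1 − 0.836942)(1 − 0.871099)(1 − 0.559898) = 0.9907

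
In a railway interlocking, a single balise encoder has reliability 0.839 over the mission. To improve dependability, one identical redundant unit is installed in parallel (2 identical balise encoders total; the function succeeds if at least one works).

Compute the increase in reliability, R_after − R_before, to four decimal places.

R_before = 0.839
R_after = 1 − (1 − 0.839)^2 = 0.9741
ΔR = 0.9741 − 0.839 = 0.1351

0.1351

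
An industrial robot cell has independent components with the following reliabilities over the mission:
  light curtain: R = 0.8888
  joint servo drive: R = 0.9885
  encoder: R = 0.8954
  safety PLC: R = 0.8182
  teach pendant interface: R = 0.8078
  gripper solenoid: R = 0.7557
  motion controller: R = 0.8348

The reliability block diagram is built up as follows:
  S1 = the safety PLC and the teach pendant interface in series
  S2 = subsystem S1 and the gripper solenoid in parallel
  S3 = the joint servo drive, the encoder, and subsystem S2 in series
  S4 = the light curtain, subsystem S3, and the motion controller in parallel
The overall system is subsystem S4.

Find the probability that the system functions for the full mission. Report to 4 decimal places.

Series (safety PLC and teach pendant interface): 0.818200 × 0.807800 = 0.660942
Parallel ([0.660942] and gripper solenoid): 1 − (1 − 0.660942)(1 − 0.755700) = 0.917168
Series (joint servo drive, encoder, and [0.917168]): 0.988500 × 0.895400 × 0.917168 = 0.811788
Parallel (light curtain, [0.811788], and motion controller): 1 − (1 − 0.888800)(1 − 0.811788)(1 − 0.834800) = 0.9965

0.9965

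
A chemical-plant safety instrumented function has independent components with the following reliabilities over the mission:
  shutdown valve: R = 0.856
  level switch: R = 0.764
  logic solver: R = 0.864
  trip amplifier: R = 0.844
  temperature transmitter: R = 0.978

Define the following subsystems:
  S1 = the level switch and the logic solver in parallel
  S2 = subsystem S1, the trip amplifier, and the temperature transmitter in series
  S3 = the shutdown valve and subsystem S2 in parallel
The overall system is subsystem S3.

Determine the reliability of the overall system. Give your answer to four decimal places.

Parallel (level switch and logic solver): 1 − (1 − 0.764000)(1 − 0.864000) = 0.967904
Series ([0.967904], trip amplifier, and temperature transmitter): 0.967904 × 0.844000 × 0.978000 = 0.798939
Parallel (shutdown valve and [0.798939]): 1 − (1 − 0.856000)(1 − 0.798939) = 0.9710

0.9710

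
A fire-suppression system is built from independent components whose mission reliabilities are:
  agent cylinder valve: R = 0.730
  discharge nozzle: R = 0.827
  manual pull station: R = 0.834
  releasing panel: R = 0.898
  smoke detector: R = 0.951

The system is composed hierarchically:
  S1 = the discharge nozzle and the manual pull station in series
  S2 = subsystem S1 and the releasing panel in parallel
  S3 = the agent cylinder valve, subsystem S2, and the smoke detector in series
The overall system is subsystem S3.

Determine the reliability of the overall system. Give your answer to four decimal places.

0.6723

Series (discharge nozzle and manual pull station): 0.827000 × 0.834000 = 0.689718
Parallel ([0.689718] and releasing panel): 1 − (1 − 0.689718)(1 − 0.898000) = 0.968351
Series (agent cylinder valve, [0.968351], and smoke detector): 0.730000 × 0.968351 × 0.951000 = 0.6723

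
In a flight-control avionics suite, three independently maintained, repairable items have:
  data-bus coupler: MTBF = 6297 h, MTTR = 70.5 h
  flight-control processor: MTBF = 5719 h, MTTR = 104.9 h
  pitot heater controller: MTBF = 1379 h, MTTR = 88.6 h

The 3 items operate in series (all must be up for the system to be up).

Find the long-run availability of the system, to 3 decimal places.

0.912

A(data-bus coupler) = MTBF/(MTBF+MTTR) = 6297/(6297+70.5) = 0.988928
A(flight-control processor) = MTBF/(MTBF+MTTR) = 5719/(5719+104.9) = 0.981988
A(pitot heater controller) = MTBF/(MTBF+MTTR) = 1379/(1379+88.6) = 0.939629
Series availability: 0.988928 × 0.981988 × 0.939629 = 0.912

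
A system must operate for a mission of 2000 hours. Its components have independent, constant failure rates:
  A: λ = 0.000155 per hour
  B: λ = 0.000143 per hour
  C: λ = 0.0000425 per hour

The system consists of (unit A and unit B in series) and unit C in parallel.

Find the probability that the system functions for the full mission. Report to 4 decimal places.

R(A) = exp(−0.000155 × 2000) = 0.733447
R(B) = exp(−0.000143 × 2000) = 0.751263
R(C) = exp(−0.0000425 × 2000) = 0.918512
Series (A and B): 0.733447 × 0.751263 = 0.551012
Parallel ([0.551012] and C): 1 − (1 − 0.551012)(1 − 0.918512) = 0.9634

0.9634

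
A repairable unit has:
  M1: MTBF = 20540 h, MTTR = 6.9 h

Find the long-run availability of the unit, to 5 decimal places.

0.99966

A(M1) = MTBF/(MTBF+MTTR) = 20540/(20540+6.9) = 0.99966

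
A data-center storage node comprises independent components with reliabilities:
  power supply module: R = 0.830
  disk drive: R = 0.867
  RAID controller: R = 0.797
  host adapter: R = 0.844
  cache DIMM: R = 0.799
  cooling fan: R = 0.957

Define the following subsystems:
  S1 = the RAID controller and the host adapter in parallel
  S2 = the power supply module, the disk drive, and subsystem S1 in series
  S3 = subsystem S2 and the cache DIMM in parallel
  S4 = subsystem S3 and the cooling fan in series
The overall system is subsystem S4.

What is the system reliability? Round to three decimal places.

0.899

Parallel (RAID controller and host adapter): 1 − (1 − 0.79700)(1 − 0.84400) = 0.96833
Series (power supply module, disk drive, and [0.96833]): 0.83000 × 0.86700 × 0.96833 = 0.69682
Parallel ([0.69682] and cache DIMM): 1 − (1 − 0.69682)(1 − 0.79900) = 0.93906
Series ([0.93906] and cooling fan): 0.93906 × 0.95700 = 0.899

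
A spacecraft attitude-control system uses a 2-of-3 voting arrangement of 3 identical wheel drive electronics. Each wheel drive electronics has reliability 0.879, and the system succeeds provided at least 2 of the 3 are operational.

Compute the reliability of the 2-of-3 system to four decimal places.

R = Σ_{i=2}^{3} C(3,i) p^i (1−p)^{3−i} with p = 0.879
C(3,2)·0.879^2·0.121^1 = 0.280469
C(3,3)·0.879^3·0.121^0 = 0.679151
Sum = 0.9596

0.9596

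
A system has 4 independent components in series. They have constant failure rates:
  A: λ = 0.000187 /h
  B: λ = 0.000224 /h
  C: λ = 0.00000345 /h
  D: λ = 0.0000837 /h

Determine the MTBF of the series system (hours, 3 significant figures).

Series of exponential components: λ_sys = Σ λ_i
λ_sys = 0.000187 + 0.000224 + 0.00000345 + 0.0000837 = 4.9815e-04 /h
MTBF = 1 / λ_sys = 2010 h

2010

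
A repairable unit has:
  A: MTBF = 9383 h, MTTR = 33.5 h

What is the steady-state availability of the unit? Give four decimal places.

A(A) = MTBF/(MTBF+MTTR) = 9383/(9383+33.5) = 0.9964

0.9964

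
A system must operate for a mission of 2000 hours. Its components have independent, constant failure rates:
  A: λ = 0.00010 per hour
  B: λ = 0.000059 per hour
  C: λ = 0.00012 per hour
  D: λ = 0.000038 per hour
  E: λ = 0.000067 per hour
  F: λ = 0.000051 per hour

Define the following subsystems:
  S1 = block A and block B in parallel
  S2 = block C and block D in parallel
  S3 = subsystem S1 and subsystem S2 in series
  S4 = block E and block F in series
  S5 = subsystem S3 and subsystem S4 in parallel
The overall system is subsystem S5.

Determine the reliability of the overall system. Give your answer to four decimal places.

R(A) = exp(−0.00010 × 2000) = 0.818731
R(B) = exp(−0.000059 × 2000) = 0.888696
R(C) = exp(−0.00012 × 2000) = 0.786628
R(D) = exp(−0.000038 × 2000) = 0.926816
R(E) = exp(−0.000067 × 2000) = 0.874590
R(F) = exp(−0.000051 × 2000) = 0.903030
Parallel (A and B): 1 − (1 − 0.818731)(1 − 0.888696) = 0.979824
Parallel (C and D): 1 − (1 − 0.786628)(1 − 0.926816) = 0.984385
Series ([0.979824] and [0.984385]): 0.979824 × 0.984385 = 0.964524
Series (E and F): 0.874590 × 0.903030 = 0.789781
Parallel ([0.964524] and [0.789781]): 1 − (1 − 0.964524)(1 − 0.789781) = 0.9925

0.9925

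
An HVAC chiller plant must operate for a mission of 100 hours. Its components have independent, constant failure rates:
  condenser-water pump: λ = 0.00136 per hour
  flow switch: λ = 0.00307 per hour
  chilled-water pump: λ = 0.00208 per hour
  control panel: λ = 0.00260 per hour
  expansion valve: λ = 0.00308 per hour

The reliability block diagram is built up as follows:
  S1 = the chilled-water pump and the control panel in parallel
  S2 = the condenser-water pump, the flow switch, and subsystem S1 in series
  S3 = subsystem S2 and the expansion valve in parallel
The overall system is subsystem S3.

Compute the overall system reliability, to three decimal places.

R(condenser-water pump) = exp(−0.00136 × 100) = 0.87284
R(flow switch) = exp(−0.00307 × 100) = 0.73565
R(chilled-water pump) = exp(−0.00208 × 100) = 0.81221
R(control panel) = exp(−0.00260 × 100) = 0.77105
R(expansion valve) = exp(−0.00308 × 100) = 0.73492
Parallel (chilled-water pump and control panel): 1 − (1 − 0.81221)(1 − 0.77105) = 0.95701
Series (condenser-water pump, flow switch, and [0.95701]): 0.87284 × 0.73565 × 0.95701 = 0.61450
Parallel ([0.61450] and expansion valve): 1 − (1 − 0.61450)(1 − 0.73492) = 0.898

0.898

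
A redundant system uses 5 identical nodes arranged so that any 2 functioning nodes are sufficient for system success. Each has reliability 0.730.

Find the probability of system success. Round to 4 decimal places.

0.9792

R = Σ_{i=2}^{5} C(5,i) p^i (1−p)^{5−i} with p = 0.730
C(5,2)·0.730^2·0.270^3 = 0.104891
C(5,3)·0.730^3·0.270^2 = 0.283593
C(5,4)·0.730^4·0.270^1 = 0.383376
C(5,5)·0.730^5·0.270^0 = 0.207307
Sum = 0.9792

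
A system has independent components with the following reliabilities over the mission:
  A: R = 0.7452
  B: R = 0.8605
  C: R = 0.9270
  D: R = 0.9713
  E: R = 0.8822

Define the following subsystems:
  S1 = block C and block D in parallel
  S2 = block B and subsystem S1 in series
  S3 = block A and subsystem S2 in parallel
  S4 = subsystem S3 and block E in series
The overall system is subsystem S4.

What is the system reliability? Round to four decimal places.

0.8504

Parallel (C and D): 1 − (1 − 0.927000)(1 − 0.971300) = 0.997905
Series (B and [0.997905]): 0.860500 × 0.997905 = 0.858697
Parallel (A and [0.858697]): 1 − (1 − 0.745200)(1 − 0.858697) = 0.963996
Series ([0.963996] and E): 0.963996 × 0.882200 = 0.8504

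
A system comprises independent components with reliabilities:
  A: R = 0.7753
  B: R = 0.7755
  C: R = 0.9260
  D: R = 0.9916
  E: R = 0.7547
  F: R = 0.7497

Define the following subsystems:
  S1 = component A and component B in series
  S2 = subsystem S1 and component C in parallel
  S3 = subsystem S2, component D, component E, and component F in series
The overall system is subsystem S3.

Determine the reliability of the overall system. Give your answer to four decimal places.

Series (A and B): 0.775300 × 0.775500 = 0.601245
Parallel ([0.601245] and C): 1 − (1 − 0.601245)(1 − 0.926000) = 0.970492
Series ([0.970492], D, E, and F): 0.970492 × 0.991600 × 0.754700 × 0.749700 = 0.5445

0.5445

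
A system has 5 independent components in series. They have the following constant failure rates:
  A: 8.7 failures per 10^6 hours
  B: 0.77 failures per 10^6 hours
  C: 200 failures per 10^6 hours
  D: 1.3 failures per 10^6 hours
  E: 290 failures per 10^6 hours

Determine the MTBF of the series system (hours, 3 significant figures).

Series of exponential components: λ_sys = Σ λ_i
λ_sys = 0.0000087 + 0.00000077 + 0.00020 + 0.0000013 + 0.00029 = 5.0077e-04 /h
MTBF = 1 / λ_sys = 2000 h

2000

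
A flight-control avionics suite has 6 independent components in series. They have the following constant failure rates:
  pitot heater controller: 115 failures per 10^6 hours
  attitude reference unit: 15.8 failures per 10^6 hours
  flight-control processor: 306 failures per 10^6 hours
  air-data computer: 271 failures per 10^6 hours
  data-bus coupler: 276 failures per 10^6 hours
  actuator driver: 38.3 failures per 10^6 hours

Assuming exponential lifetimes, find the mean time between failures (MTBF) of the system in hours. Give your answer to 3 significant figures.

Series of exponential components: λ_sys = Σ λ_i
λ_sys = 0.000115 + 0.0000158 + 0.000306 + 0.000271 + 0.000276 + 0.0000383 = 1.0221e-03 /h
MTBF = 1 / λ_sys = 978 h

978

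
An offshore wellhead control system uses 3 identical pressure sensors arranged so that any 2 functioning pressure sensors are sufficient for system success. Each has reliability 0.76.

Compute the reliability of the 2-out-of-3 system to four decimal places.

0.8548

R = Σ_{i=2}^{3} C(3,i) p^i (1−p)^{3−i} with p = 0.76
C(3,2)·0.76^2·0.24^1 = 0.415872
C(3,3)·0.76^3·0.24^0 = 0.438976
Sum = 0.8548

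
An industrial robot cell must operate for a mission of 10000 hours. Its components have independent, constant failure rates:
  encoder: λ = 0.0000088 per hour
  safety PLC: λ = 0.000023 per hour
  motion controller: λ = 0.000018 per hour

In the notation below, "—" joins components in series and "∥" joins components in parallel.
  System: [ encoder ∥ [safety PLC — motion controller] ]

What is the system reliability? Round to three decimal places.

0.972

R(encoder) = exp(−0.0000088 × 10000) = 0.91576
R(safety PLC) = exp(−0.000023 × 10000) = 0.79453
R(motion controller) = exp(−0.000018 × 10000) = 0.83527
Series (safety PLC and motion controller): 0.79453 × 0.83527 = 0.66365
Parallel (encoder and [0.66365]): 1 − (1 − 0.91576)(1 − 0.66365) = 0.972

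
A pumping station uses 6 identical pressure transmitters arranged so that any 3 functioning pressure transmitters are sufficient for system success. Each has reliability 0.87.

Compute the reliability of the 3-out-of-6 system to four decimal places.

R = Σ_{i=3}^{6} C(6,i) p^i (1−p)^{6−i} with p = 0.87
C(6,3)·0.87^3·0.13^3 = 0.028935
C(6,4)·0.87^4·0.13^2 = 0.145230
C(6,5)·0.87^5·0.13^1 = 0.388768
C(6,6)·0.87^6·0.13^0 = 0.433626
Sum = 0.9966

0.9966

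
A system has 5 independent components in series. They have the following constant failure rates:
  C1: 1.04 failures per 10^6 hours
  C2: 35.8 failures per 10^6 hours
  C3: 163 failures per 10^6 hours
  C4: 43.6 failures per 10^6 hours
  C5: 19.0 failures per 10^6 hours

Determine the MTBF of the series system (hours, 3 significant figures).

3810

Series of exponential components: λ_sys = Σ λ_i
λ_sys = 0.00000104 + 0.0000358 + 0.000163 + 0.0000436 + 0.0000190 = 2.6244e-04 /h
MTBF = 1 / λ_sys = 3810 h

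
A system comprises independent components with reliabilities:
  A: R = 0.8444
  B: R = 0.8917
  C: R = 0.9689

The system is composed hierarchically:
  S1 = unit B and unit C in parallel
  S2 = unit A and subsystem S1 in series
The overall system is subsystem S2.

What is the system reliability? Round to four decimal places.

Parallel (B and C): 1 − (1 − 0.891700)(1 − 0.968900) = 0.996632
Series (A and [0.996632]): 0.844400 × 0.996632 = 0.8416

0.8416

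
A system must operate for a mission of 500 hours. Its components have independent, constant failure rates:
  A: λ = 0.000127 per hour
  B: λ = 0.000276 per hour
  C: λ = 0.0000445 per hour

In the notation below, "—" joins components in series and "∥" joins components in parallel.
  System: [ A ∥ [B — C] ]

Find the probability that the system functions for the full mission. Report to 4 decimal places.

R(A) = exp(−0.000127 × 500) = 0.938474
R(B) = exp(−0.000276 × 500) = 0.871099
R(C) = exp(−0.0000445 × 500) = 0.977996
Series (B and C): 0.871099 × 0.977996 = 0.851931
Parallel (A and [0.851931]): 1 − (1 − 0.938474)(1 − 0.851931) = 0.9909

0.9909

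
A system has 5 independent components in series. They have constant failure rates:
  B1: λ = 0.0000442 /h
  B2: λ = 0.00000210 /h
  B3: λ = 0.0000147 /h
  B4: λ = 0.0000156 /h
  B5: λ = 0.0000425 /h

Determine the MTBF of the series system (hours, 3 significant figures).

Series of exponential components: λ_sys = Σ λ_i
λ_sys = 0.0000442 + 0.00000210 + 0.0000147 + 0.0000156 + 0.0000425 = 1.1910e-04 /h
MTBF = 1 / λ_sys = 8400 h

8400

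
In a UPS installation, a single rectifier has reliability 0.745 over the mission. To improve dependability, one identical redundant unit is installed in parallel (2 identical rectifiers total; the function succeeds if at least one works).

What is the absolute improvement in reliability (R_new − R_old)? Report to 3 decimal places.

R_before = 0.745
R_after = 1 − (1 − 0.745)^2 = 0.935
ΔR = 0.935 − 0.745 = 0.190

0.190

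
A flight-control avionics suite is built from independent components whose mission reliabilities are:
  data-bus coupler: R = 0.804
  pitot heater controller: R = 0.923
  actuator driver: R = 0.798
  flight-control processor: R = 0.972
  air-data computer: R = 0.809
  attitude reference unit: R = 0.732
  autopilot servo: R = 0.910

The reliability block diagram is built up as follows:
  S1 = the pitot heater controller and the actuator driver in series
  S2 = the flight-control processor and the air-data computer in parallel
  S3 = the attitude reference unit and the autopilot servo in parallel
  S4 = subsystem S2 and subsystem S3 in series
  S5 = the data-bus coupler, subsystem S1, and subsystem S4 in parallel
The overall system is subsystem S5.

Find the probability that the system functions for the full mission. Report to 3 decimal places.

Series (pitot heater controller and actuator driver): 0.92300 × 0.79800 = 0.73655
Parallel (flight-control processor and air-data computer): 1 − (1 − 0.97200)(1 − 0.80900) = 0.99465
Parallel (attitude reference unit and autopilot servo): 1 − (1 − 0.73200)(1 − 0.91000) = 0.97588
Series ([0.99465] and [0.97588]): 0.99465 × 0.97588 = 0.97066
Parallel (data-bus coupler, [0.73655], and [0.97066]): 1 − (1 − 0.80400)(1 − 0.73655)(1 − 0.97066) = 0.998

0.998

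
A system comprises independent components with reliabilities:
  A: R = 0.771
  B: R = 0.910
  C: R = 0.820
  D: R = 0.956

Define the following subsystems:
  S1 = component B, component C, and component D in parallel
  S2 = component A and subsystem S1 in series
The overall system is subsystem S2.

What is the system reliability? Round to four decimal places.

0.7705

Parallel (B, C, and D): 1 − (1 − 0.910000)(1 − 0.820000)(1 − 0.956000) = 0.999287
Series (A and [0.999287]): 0.771000 × 0.999287 = 0.7705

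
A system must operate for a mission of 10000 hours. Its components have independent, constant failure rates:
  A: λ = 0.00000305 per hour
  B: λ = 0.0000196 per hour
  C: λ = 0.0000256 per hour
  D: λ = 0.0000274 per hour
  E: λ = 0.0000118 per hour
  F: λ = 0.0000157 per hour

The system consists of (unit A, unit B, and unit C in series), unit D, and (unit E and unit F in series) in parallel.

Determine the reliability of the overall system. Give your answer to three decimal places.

0.978

R(A) = exp(−0.00000305 × 10000) = 0.96996
R(B) = exp(−0.0000196 × 10000) = 0.82201
R(C) = exp(−0.0000256 × 10000) = 0.77414
R(D) = exp(−0.0000274 × 10000) = 0.76033
R(E) = exp(−0.0000118 × 10000) = 0.88870
R(F) = exp(−0.0000157 × 10000) = 0.85470
Series (A, B, and C): 0.96996 × 0.82201 × 0.77414 = 0.61723
Series (E and F): 0.88870 × 0.85470 = 0.75957
Parallel ([0.61723], D, and [0.75957]): 1 − (1 − 0.61723)(1 − 0.76033)(1 − 0.75957) = 0.978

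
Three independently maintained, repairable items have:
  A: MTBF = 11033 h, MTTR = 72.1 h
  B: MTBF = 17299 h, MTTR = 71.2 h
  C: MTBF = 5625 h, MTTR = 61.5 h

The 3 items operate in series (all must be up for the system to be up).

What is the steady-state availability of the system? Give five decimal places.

0.97873

A(A) = MTBF/(MTBF+MTTR) = 11033/(11033+72.1) = 0.993507
A(B) = MTBF/(MTBF+MTTR) = 17299/(17299+71.2) = 0.995901
A(C) = MTBF/(MTBF+MTTR) = 5625/(5625+61.5) = 0.989185
Series availability: 0.993507 × 0.995901 × 0.989185 = 0.97873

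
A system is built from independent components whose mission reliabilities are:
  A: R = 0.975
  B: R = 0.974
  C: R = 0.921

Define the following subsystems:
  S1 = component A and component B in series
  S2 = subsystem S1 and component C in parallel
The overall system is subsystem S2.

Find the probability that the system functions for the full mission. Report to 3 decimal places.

Series (A and B): 0.97500 × 0.97400 = 0.94965
Parallel ([0.94965] and C): 1 − (1 − 0.94965)(1 − 0.92100) = 0.996

0.996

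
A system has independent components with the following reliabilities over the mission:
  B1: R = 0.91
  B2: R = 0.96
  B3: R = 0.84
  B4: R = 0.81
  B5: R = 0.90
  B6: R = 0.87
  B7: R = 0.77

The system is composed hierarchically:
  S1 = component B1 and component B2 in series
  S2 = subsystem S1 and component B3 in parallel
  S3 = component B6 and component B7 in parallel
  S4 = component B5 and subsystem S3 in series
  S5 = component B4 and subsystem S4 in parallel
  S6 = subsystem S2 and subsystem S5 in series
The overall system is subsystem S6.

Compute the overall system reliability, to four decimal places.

Series (B1 and B2): 0.910000 × 0.960000 = 0.873600
Parallel ([0.873600] and B3): 1 − (1 − 0.873600)(1 − 0.840000) = 0.979776
Parallel (B6 and B7): 1 − (1 − 0.870000)(1 − 0.770000) = 0.970100
Series (B5 and [0.970100]): 0.900000 × 0.970100 = 0.873090
Parallel (B4 and [0.873090]): 1 − (1 − 0.810000)(1 − 0.873090) = 0.975887
Series ([0.979776] and [0.975887]): 0.979776 × 0.975887 = 0.9562

0.9562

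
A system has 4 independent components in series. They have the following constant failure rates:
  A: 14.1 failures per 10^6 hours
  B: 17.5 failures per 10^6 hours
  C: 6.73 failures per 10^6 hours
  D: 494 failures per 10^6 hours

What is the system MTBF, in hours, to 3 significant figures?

1880

Series of exponential components: λ_sys = Σ λ_i
λ_sys = 0.0000141 + 0.0000175 + 0.00000673 + 0.000494 = 5.3233e-04 /h
MTBF = 1 / λ_sys = 1880 h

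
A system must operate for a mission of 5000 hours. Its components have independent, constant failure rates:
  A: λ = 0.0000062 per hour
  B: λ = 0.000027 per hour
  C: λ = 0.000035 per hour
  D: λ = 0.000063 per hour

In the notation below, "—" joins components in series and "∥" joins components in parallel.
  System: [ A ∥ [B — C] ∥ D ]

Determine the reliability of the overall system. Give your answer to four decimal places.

0.9978

R(A) = exp(−0.0000062 × 5000) = 0.969476
R(B) = exp(−0.000027 × 5000) = 0.873716
R(C) = exp(−0.000035 × 5000) = 0.839457
R(D) = exp(−0.000063 × 5000) = 0.729789
Series (B and C): 0.873716 × 0.839457 = 0.733447
Parallel (A, [0.733447], and D): 1 − (1 − 0.969476)(1 − 0.733447)(1 − 0.729789) = 0.9978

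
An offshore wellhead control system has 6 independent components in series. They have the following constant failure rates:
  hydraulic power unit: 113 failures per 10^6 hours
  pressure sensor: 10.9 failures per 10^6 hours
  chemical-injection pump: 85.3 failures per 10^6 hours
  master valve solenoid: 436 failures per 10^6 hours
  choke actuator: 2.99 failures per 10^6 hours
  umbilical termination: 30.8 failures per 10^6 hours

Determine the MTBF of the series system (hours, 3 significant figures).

1470

Series of exponential components: λ_sys = Σ λ_i
λ_sys = 0.000113 + 0.0000109 + 0.0000853 + 0.000436 + 0.00000299 + 0.0000308 = 6.7899e-04 /h
MTBF = 1 / λ_sys = 1470 h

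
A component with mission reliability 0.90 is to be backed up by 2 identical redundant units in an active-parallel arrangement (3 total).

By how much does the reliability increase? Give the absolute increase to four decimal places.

R_before = 0.90
R_after = 1 − (1 − 0.90)^3 = 0.9990
ΔR = 0.9990 − 0.90 = 0.0990

0.0990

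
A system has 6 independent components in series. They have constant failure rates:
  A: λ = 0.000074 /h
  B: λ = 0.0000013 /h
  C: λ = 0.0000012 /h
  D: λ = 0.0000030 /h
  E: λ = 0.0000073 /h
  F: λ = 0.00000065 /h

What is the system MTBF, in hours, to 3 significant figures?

11400

Series of exponential components: λ_sys = Σ λ_i
λ_sys = 0.000074 + 0.0000013 + 0.0000012 + 0.0000030 + 0.0000073 + 0.00000065 = 8.7450e-05 /h
MTBF = 1 / λ_sys = 11400 h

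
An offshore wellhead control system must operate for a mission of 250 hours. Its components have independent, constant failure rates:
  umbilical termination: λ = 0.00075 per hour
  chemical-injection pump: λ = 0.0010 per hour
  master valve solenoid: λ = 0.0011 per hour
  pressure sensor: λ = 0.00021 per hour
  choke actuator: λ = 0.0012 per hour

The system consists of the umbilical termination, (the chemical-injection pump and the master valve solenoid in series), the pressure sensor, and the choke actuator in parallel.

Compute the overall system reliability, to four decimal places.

R(umbilical termination) = exp(−0.00075 × 250) = 0.829029
R(chemical-injection pump) = exp(−0.0010 × 250) = 0.778801
R(master valve solenoid) = exp(−0.0011 × 250) = 0.759572
R(pressure sensor) = exp(−0.00021 × 250) = 0.948854
R(choke actuator) = exp(−0.0012 × 250) = 0.740818
Series (chemical-injection pump and master valve solenoid): 0.778801 × 0.759572 = 0.591555
Parallel (umbilical termination, [0.591555], pressure sensor, and choke actuator): 1 − (1 − 0.829029)(1 − 0.591555)(1 − 0.948854)(1 − 0.740818) = 0.9991

0.9991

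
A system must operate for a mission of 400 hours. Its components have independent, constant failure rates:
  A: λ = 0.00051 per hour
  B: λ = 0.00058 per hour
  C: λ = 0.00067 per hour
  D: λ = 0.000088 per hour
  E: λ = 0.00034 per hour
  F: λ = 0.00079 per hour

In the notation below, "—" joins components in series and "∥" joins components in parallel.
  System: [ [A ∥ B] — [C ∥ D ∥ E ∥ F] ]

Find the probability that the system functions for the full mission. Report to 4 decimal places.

0.9615

R(A) = exp(−0.00051 × 400) = 0.815462
R(B) = exp(−0.00058 × 400) = 0.792946
R(C) = exp(−0.00067 × 400) = 0.764908
R(D) = exp(−0.000088 × 400) = 0.965412
R(E) = exp(−0.00034 × 400) = 0.872843
R(F) = exp(−0.00079 × 400) = 0.729059
Parallel (A and B): 1 − (1 − 0.815462)(1 − 0.792946) = 0.961791
Parallel (C, D, E, and F): 1 − (1 − 0.764908)(1 − 0.965412)(1 − 0.872843)(1 − 0.729059) = 0.999720
Series ([0.961791] and [0.999720]): 0.961791 × 0.999720 = 0.9615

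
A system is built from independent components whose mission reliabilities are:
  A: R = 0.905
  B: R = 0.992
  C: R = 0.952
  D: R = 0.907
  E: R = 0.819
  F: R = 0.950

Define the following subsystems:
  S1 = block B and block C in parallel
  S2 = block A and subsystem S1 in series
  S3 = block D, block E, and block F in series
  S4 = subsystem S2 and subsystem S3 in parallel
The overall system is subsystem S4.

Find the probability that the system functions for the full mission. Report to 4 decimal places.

Parallel (B and C): 1 − (1 − 0.992000)(1 − 0.952000) = 0.999616
Series (A and [0.999616]): 0.905000 × 0.999616 = 0.904652
Series (D, E, and F): 0.907000 × 0.819000 × 0.950000 = 0.705691
Parallel ([0.904652] and [0.705691]): 1 − (1 − 0.904652)(1 − 0.705691) = 0.9719

0.9719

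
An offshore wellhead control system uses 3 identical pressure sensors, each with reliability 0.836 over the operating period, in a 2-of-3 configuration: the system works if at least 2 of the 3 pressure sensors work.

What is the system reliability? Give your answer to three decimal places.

R = Σ_{i=2}^{3} C(3,i) p^i (1−p)^{3−i} with p = 0.836
C(3,2)·0.836^2·0.164^1 = 0.34386
C(3,3)·0.836^3·0.164^0 = 0.58428
Sum = 0.928

0.928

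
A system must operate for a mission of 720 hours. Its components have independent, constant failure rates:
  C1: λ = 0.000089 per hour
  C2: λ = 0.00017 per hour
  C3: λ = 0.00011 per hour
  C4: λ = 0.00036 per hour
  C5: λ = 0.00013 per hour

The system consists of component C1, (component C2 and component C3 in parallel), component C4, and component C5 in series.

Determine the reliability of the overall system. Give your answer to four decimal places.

R(C1) = exp(−0.000089 × 720) = 0.937930
R(C2) = exp(−0.00017 × 720) = 0.884794
R(C3) = exp(−0.00011 × 720) = 0.923855
R(C4) = exp(−0.00036 × 720) = 0.771669
R(C5) = exp(−0.00013 × 720) = 0.910647
Parallel (C2 and C3): 1 − (1 − 0.884794)(1 − 0.923855) = 0.991228
Series (C1, [0.991228], C4, and C5): 0.937930 × 0.991228 × 0.771669 × 0.910647 = 0.6533

0.6533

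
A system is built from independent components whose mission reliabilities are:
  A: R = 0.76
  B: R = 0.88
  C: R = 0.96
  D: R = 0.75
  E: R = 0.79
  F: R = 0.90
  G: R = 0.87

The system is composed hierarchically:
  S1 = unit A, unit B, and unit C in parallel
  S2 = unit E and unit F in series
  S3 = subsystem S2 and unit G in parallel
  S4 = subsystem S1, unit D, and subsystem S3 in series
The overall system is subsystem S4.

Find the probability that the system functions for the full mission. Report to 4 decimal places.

0.7210

Parallel (A, B, and C): 1 − (1 − 0.760000)(1 − 0.880000)(1 − 0.960000) = 0.998848
Series (E and F): 0.790000 × 0.900000 = 0.711000
Parallel ([0.711000] and G): 1 − (1 − 0.711000)(1 − 0.870000) = 0.962430
Series ([0.998848], D, and [0.962430]): 0.998848 × 0.750000 × 0.962430 = 0.7210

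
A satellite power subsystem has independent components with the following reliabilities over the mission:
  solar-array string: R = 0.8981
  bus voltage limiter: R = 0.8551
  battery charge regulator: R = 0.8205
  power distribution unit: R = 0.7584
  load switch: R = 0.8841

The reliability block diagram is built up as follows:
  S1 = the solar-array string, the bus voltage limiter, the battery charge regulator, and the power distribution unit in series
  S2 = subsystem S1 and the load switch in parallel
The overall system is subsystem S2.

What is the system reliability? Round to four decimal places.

0.9395

Series (solar-array string, bus voltage limiter, battery charge regulator, and power distribution unit): 0.898100 × 0.855100 × 0.820500 × 0.758400 = 0.477880
Parallel ([0.477880] and load switch): 1 − (1 − 0.477880)(1 − 0.884100) = 0.9395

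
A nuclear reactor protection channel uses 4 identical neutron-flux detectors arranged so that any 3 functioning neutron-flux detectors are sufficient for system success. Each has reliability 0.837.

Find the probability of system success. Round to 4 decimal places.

0.8731

R = Σ_{i=3}^{4} C(4,i) p^i (1−p)^{4−i} with p = 0.837
C(4,3)·0.837^3·0.163^1 = 0.382317
C(4,4)·0.837^4·0.163^0 = 0.490797
Sum = 0.8731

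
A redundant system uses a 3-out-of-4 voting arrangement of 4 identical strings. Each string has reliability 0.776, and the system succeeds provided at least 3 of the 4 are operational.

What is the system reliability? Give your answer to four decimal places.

0.7813

R = Σ_{i=3}^{4} C(4,i) p^i (1−p)^{4−i} with p = 0.776
C(4,3)·0.776^3·0.224^1 = 0.418691
C(4,4)·0.776^4·0.224^0 = 0.362616
Sum = 0.7813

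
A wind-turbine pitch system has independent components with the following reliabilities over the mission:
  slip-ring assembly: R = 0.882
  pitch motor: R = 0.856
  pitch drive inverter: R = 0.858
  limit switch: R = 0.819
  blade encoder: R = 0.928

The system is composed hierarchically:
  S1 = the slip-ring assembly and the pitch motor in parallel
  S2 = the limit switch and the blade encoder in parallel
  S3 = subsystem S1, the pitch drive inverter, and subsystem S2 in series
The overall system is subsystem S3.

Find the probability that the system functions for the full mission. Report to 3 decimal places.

Parallel (slip-ring assembly and pitch motor): 1 − (1 − 0.88200)(1 − 0.85600) = 0.98301
Parallel (limit switch and blade encoder): 1 − (1 − 0.81900)(1 − 0.92800) = 0.98697
Series ([0.98301], pitch drive inverter, and [0.98697]): 0.98301 × 0.85800 × 0.98697 = 0.832

0.832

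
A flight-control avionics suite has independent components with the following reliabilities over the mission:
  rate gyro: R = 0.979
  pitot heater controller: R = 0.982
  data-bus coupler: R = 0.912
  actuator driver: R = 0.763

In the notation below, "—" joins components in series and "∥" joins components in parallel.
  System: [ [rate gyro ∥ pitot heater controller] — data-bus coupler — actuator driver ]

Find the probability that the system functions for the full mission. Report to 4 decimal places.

0.6956

Parallel (rate gyro and pitot heater controller): 1 − (1 − 0.979000)(1 − 0.982000) = 0.999622
Series ([0.999622], data-bus coupler, and actuator driver): 0.999622 × 0.912000 × 0.763000 = 0.6956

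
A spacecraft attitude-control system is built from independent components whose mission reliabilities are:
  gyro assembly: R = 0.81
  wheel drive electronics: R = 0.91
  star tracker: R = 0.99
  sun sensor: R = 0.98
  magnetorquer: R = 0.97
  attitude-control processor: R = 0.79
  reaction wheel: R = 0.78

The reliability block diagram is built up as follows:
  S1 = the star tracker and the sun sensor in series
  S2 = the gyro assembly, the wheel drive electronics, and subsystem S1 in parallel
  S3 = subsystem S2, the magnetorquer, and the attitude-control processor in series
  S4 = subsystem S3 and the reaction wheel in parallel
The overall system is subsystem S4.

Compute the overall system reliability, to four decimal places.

Series (star tracker and sun sensor): 0.990000 × 0.980000 = 0.970200
Parallel (gyro assembly, wheel drive electronics, and [0.970200]): 1 − (1 − 0.810000)(1 − 0.910000)(1 − 0.970200) = 0.999490
Series ([0.999490], magnetorquer, and attitude-control processor): 0.999490 × 0.970000 × 0.790000 = 0.765909
Parallel ([0.765909] and reaction wheel): 1 − (1 − 0.765909)(1 − 0.780000) = 0.9485

0.9485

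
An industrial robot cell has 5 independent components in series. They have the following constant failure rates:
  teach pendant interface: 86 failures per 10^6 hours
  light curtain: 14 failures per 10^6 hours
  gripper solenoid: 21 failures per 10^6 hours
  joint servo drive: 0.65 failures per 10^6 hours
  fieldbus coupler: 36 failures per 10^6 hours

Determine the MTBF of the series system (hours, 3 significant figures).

Series of exponential components: λ_sys = Σ λ_i
λ_sys = 0.000086 + 0.000014 + 0.000021 + 0.00000065 + 0.000036 = 1.5765e-04 /h
MTBF = 1 / λ_sys = 6340 h

6340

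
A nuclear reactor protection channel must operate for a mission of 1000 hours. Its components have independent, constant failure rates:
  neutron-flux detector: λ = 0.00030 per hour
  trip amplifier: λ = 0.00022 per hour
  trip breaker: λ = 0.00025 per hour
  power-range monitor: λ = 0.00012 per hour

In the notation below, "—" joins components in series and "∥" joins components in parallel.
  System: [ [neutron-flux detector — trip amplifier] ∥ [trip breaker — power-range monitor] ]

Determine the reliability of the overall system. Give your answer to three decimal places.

R(neutron-flux detector) = exp(−0.00030 × 1000) = 0.74082
R(trip amplifier) = exp(−0.00022 × 1000) = 0.80252
R(trip breaker) = exp(−0.00025 × 1000) = 0.77880
R(power-range monitor) = exp(−0.00012 × 1000) = 0.88692
Series (neutron-flux detector and trip amplifier): 0.74082 × 0.80252 = 0.59452
Series (trip breaker and power-range monitor): 0.77880 × 0.88692 = 0.69073
Parallel ([0.59452] and [0.69073]): 1 − (1 − 0.59452)(1 − 0.69073) = 0.875

0.875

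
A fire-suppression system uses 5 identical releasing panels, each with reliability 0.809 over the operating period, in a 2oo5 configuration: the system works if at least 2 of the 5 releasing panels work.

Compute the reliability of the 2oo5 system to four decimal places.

0.9944

R = Σ_{i=2}^{5} C(5,i) p^i (1−p)^{5−i} with p = 0.809
C(5,2)·0.809^2·0.191^3 = 0.045603
C(5,3)·0.809^3·0.191^2 = 0.193158
C(5,4)·0.809^4·0.191^1 = 0.409070
C(5,5)·0.809^5·0.191^0 = 0.346531
Sum = 0.9944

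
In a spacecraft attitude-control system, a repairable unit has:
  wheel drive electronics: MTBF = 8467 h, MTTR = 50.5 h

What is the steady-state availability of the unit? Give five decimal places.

A(wheel drive electronics) = MTBF/(MTBF+MTTR) = 8467/(8467+50.5) = 0.99407

0.99407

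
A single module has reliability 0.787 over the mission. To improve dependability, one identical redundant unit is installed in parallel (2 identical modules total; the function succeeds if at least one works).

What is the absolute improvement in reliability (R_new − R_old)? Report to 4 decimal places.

R_before = 0.787
R_after = 1 − (1 − 0.787)^2 = 0.9546
ΔR = 0.9546 − 0.787 = 0.1676

0.1676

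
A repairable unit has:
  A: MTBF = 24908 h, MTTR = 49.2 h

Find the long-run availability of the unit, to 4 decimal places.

A(A) = MTBF/(MTBF+MTTR) = 24908/(24908+49.2) = 0.9980

0.9980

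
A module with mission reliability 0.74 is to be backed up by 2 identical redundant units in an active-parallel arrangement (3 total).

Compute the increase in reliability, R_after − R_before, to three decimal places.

0.242

R_before = 0.74
R_after = 1 − (1 − 0.74)^3 = 0.982
ΔR = 0.982 − 0.74 = 0.242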